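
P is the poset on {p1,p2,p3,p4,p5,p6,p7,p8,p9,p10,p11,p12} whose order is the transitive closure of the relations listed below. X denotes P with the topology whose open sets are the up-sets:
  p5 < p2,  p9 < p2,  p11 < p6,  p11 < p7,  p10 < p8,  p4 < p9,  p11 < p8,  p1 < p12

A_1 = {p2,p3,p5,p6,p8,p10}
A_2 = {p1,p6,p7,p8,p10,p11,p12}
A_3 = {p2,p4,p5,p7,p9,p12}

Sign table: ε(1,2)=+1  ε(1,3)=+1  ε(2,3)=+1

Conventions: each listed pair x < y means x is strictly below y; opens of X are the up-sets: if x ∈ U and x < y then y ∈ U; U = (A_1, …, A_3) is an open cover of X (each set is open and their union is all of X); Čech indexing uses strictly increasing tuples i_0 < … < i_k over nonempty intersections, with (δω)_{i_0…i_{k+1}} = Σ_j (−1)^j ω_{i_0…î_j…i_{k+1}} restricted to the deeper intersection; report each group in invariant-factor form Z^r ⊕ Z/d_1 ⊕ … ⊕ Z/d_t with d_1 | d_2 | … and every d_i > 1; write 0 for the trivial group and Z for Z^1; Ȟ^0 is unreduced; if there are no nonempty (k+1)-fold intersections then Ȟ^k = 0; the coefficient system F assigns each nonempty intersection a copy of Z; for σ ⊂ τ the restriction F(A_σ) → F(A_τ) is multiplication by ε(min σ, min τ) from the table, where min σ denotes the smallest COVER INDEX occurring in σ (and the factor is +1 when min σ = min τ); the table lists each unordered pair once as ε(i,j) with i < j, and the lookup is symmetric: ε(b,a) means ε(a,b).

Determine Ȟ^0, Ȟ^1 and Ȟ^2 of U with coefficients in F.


Ȟ^0(U;F) ≅ Z, Ȟ^1(U;F) ≅ Z, Ȟ^2(U;F) ≅ 0

nonempty intersections:
  A12={p6,p8,p10} A13={p2,p5} A23={p7,p12}
C dims 3,3; δ0: rk 2, SNF 1^2
Ȟ^0: (3−2)−0=1 ⇒ Z
Ȟ^1: (3−0)−2=1 ⇒ Z
Ȟ^2: (0−0)−0=0 ⇒ 0


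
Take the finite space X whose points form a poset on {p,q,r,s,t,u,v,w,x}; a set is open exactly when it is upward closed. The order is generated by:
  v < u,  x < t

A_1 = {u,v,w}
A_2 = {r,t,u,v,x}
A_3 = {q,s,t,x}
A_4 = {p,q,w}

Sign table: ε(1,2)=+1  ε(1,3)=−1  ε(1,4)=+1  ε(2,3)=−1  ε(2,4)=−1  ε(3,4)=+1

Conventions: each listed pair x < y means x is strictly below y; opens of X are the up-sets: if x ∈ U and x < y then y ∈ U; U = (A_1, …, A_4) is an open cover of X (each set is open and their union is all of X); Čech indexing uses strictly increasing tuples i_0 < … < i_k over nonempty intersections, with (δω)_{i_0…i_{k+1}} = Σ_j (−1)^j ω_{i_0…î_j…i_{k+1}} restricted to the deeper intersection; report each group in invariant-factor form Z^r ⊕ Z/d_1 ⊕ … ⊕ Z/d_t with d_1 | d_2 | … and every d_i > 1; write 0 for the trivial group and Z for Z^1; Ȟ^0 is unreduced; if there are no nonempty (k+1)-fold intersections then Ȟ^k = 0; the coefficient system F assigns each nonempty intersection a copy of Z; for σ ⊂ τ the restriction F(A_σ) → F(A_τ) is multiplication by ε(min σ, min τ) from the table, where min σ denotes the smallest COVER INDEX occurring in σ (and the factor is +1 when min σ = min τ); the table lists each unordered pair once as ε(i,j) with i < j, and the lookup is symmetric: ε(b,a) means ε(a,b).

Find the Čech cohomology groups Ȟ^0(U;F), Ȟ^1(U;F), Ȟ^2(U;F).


Ȟ^0(U;F) ≅ 0; Ȟ^1(U;F) ≅ Z/2; Ȟ^2(U;F) ≅ 0

nerve of the cover:
  A12={u,v} A14={w} A23={t,x} A34={q}
C dims 4,4; δ0: rk 4, SNF 1^3·2
Ȟ^0 = (4 − 4) − 0 = 0, so Ȟ^0 ≅ 0
Ȟ^1 = (4 − 0) − 4 = 0 plus torsion [2], so Ȟ^1 ≅ Z/2
Ȟ^2 = (0 − 0) − 0 = 0, so Ȟ^2 ≅ 0


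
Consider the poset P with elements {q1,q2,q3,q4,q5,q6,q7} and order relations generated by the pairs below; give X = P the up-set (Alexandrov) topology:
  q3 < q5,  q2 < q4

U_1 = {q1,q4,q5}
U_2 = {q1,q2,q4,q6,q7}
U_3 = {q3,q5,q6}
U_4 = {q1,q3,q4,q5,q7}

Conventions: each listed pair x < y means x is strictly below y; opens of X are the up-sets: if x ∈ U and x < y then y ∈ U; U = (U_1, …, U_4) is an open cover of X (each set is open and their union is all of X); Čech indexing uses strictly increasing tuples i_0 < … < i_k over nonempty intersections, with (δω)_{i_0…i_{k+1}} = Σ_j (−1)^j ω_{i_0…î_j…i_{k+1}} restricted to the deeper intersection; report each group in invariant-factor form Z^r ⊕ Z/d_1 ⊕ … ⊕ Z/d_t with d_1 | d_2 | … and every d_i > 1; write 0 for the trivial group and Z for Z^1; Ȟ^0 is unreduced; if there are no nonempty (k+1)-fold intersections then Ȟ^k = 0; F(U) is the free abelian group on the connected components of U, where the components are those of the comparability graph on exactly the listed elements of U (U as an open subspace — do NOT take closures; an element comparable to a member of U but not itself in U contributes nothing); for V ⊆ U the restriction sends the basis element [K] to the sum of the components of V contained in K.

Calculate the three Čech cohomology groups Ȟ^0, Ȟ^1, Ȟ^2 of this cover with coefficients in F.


Ȟ^0 ≅ Z^5,  Ȟ^1 ≅ 0,  Ȟ^2 ≅ 0

intersection data:
  U12={q1,q4} U13={q5} U14={q1,q4,q5} U23={q6} U24={q1,q4,q7} U34={q3,q5}
  U124={q1,q4} U134={q5}
components per intersection:
  U1: {q1} {q4} {q5}
  U2: {q1} {q2,q4} {q6} {q7}
  U3: {q3,q5} {q6}
  U4: {q1} {q3,q5} {q4} {q7}
  U12: {q1} {q4}
  U13: {q5}
  U14: {q1} {q4} {q5}
  U23: {q6}
  U24: {q1} {q4} {q7}
  U34: {q3,q5}
  U124: {q1} {q4}
  U134: {q5}
C dims 13,11,3; δ0: rk 8, SNF 1^8; δ1: rk 3, SNF 1^3
Ȟ^0 = (13 − 8) − 0 = 5, so Ȟ^0 ≅ Z^5
Ȟ^1 = (11 − 3) − 8 = 0, so Ȟ^1 ≅ 0
Ȟ^2 = (3 − 0) − 3 = 0, so Ȟ^2 ≅ 0


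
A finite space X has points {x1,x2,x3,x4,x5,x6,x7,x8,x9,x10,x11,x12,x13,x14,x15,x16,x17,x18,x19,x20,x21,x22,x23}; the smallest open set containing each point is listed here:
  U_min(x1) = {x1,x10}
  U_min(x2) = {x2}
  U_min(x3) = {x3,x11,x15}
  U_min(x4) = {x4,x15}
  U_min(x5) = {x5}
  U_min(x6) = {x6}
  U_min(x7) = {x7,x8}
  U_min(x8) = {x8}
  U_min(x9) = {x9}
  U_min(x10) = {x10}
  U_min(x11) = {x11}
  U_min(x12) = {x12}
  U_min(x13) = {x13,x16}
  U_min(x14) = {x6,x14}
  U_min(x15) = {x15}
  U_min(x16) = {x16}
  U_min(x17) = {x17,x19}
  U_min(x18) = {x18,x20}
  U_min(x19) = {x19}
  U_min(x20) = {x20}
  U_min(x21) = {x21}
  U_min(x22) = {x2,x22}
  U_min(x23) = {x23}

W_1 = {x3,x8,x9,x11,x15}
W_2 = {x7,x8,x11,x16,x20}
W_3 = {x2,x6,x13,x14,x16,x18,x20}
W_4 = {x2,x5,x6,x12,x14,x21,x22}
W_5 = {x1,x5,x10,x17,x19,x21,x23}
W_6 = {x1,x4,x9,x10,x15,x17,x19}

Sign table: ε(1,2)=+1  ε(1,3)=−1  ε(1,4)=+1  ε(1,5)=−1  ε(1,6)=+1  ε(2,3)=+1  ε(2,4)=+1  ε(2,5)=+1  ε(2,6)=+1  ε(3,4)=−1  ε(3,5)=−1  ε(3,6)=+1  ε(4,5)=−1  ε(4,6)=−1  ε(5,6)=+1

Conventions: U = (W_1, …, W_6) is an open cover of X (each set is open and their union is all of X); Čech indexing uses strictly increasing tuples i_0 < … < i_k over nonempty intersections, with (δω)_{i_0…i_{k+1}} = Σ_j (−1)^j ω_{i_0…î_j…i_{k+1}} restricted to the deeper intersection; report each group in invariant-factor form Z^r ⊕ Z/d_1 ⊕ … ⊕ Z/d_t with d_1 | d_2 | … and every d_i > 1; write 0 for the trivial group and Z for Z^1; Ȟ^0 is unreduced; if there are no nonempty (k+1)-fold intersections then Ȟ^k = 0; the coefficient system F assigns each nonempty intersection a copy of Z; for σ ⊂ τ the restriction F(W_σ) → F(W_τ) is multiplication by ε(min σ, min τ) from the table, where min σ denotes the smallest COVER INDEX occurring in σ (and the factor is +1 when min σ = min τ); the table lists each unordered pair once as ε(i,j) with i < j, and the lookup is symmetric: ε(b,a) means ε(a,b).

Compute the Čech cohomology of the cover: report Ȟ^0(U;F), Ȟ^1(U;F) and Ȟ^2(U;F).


nerve of the cover:
  W12={x8,x11} W16={x9,x15} W23={x16,x20} W34={x2,x6,x14} W45={x5,x21} W56={x1,x10,x17,x19}
C dims 6,6; δ0: rk 5, SNF 1^5
Ȟ^0 = (6 − 5) − 0 = 1, so Ȟ^0 ≅ Z
Ȟ^1 = (6 − 0) − 5 = 1, so Ȟ^1 ≅ Z
Ȟ^2 = (0 − 0) − 0 = 0, so Ȟ^2 ≅ 0

Ȟ^0(U;F) ≅ Z; Ȟ^1(U;F) ≅ Z; Ȟ^2(U;F) ≅ 0


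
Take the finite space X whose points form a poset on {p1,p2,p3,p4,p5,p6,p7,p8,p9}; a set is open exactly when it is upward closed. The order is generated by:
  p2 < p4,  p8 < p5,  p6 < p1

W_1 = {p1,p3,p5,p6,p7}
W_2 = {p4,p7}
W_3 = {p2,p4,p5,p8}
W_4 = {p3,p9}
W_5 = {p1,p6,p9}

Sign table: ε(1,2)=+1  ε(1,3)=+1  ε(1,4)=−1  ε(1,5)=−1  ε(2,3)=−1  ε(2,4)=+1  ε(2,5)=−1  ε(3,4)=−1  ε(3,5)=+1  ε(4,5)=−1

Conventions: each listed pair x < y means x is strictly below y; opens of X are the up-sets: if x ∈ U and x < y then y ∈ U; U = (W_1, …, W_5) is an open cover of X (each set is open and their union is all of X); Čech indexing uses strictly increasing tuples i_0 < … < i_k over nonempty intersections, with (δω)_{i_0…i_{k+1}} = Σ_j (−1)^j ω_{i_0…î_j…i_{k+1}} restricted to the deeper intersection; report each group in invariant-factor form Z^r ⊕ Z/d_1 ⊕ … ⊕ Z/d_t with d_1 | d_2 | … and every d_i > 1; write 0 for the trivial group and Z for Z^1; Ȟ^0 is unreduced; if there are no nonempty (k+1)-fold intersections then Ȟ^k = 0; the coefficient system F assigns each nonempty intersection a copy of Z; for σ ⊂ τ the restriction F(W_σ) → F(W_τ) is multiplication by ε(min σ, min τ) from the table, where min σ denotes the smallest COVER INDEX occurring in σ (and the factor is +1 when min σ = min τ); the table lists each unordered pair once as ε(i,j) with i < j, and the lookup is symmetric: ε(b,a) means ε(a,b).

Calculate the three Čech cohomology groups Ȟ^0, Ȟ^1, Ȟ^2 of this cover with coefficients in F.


Ȟ^0(U;F) ≅ 0, Ȟ^1(U;F) ≅ Z ⊕ Z/2, Ȟ^2(U;F) ≅ 0

cover nerve:
  W12={p7} W13={p5} W14={p3} W15={p1,p6} W23={p4} W45={p9}
C dims 5,6; δ0: rk 5, SNF 1^4·2
Ȟ^0: (5−5)−0=0 ⇒ 0
Ȟ^1: (6−0)−5=1 plus torsion [2] ⇒ Z ⊕ Z/2
Ȟ^2: (0−0)−0=0 ⇒ 0


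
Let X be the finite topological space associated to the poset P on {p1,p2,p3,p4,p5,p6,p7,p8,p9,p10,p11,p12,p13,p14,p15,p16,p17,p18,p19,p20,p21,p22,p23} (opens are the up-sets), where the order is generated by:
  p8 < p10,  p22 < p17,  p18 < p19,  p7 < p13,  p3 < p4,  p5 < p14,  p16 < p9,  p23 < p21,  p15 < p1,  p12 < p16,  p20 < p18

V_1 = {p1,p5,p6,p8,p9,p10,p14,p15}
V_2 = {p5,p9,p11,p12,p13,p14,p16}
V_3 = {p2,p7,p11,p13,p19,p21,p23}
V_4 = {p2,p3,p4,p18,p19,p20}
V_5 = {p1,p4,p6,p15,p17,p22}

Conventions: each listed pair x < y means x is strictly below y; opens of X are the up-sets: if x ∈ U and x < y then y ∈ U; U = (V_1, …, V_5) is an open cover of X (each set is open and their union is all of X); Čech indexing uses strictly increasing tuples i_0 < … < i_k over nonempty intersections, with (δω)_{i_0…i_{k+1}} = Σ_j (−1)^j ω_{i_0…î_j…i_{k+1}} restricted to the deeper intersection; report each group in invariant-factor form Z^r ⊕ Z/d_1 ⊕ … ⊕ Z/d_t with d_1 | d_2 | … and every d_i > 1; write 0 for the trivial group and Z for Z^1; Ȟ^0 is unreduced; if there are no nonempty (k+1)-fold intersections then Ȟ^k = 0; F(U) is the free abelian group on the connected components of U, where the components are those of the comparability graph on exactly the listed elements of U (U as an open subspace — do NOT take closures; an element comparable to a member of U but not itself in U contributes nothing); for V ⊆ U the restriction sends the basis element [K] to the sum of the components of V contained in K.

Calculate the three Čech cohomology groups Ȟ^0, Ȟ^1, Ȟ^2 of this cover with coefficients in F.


Ȟ^0(U;F) ≅ Z^12, Ȟ^1(U;F) ≅ 0, Ȟ^2(U;F) ≅ 0

cover nerve:
  V12={p5,p9,p14} V15={p1,p6,p15} V23={p11,p13} V34={p2,p19} V45={p4}
components per intersection:
  V1: {p1,p15} {p5,p14} {p6} {p8,p10} {p9}
  V2: {p5,p14} {p9,p12,p16} {p11} {p13}
  V3: {p2} {p7,p13} {p11} {p19} {p21,p23}
  V4: {p2} {p3,p4} {p18,p19,p20}
  V5: {p1,p15} {p4} {p6} {p17,p22}
  V12: {p5,p14} {p9}
  V15: {p1,p15} {p6}
  V23: {p11} {p13}
  V34: {p2} {p19}
  V45: {p4}
C dims 21,9; δ0: rk 9, SNF 1^9
Ȟ^0: (21−9)−0=12 ⇒ Z^12
Ȟ^1: (9−0)−9=0 ⇒ 0
Ȟ^2: (0−0)−0=0 ⇒ 0


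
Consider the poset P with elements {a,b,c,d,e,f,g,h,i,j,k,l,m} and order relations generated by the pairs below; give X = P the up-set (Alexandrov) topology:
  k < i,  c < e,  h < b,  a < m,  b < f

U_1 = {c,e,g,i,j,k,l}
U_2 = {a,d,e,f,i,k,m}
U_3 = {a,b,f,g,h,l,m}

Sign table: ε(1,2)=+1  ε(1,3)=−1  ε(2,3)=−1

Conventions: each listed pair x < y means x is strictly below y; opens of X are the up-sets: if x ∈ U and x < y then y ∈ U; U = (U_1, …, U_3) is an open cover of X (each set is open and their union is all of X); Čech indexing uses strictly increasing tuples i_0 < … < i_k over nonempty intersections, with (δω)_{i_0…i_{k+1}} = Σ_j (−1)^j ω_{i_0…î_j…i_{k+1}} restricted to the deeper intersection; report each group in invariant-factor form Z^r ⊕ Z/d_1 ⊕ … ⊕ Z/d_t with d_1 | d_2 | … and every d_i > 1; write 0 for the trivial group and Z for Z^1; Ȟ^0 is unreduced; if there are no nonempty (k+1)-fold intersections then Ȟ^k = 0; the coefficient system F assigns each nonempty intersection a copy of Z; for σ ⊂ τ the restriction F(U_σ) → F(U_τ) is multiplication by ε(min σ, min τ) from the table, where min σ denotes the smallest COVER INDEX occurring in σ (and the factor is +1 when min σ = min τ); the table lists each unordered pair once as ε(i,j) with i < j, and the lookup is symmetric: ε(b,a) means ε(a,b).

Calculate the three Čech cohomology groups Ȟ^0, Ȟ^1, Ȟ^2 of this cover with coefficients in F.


intersection data:
  U12={e,i,k} U13={g,l} U23={a,f,m}
C dims 3,3; δ0: rk 2, SNF 1^2
Ȟ^0 = (3 − 2) − 0 = 1, so Ȟ^0 ≅ Z
Ȟ^1 = (3 − 0) − 2 = 1, so Ȟ^1 ≅ Z
Ȟ^2 = (0 − 0) − 0 = 0, so Ȟ^2 ≅ 0

Ȟ^0 = Z, Ȟ^1 = Z and Ȟ^2 = 0


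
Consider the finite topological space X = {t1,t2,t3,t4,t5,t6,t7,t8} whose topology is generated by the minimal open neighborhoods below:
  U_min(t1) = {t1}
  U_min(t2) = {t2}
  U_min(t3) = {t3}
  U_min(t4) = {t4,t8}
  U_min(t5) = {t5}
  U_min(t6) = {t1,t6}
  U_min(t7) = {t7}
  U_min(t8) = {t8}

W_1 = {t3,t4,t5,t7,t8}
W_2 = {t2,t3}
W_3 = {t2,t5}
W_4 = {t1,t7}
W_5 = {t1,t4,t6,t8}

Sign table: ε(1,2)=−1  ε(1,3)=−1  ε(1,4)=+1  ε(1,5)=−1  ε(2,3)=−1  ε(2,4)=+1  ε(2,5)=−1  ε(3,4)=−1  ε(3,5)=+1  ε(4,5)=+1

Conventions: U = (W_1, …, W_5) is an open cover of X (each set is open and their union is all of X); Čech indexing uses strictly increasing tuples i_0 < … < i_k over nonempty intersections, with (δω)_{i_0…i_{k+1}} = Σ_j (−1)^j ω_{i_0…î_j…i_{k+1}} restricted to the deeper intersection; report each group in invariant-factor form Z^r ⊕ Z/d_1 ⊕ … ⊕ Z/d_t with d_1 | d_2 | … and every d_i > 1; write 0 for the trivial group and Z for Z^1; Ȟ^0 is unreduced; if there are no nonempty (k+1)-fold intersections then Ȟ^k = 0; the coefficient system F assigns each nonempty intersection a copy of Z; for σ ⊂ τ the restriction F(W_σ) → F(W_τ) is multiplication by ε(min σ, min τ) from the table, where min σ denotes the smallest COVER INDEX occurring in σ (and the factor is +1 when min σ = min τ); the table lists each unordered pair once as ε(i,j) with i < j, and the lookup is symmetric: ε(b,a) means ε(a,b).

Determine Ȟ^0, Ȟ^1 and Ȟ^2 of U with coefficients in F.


nerve simplices:
  W12={t3} W13={t5} W14={t7} W15={t4,t8} W23={t2} W45={t1}
C dims 5,6; δ0: rk 5, SNF 1^4·2
degree 0: 5−5−0 = 0 → Ȟ^0 ≅ 0
degree 1: 6−0−5 = 1 plus torsion [2] → Ȟ^1 ≅ Z ⊕ Z/2
degree 2: 0−0−0 = 0 → Ȟ^2 ≅ 0

Ȟ^0(U;F) ≅ 0, Ȟ^1(U;F) ≅ Z ⊕ Z/2, Ȟ^2(U;F) ≅ 0


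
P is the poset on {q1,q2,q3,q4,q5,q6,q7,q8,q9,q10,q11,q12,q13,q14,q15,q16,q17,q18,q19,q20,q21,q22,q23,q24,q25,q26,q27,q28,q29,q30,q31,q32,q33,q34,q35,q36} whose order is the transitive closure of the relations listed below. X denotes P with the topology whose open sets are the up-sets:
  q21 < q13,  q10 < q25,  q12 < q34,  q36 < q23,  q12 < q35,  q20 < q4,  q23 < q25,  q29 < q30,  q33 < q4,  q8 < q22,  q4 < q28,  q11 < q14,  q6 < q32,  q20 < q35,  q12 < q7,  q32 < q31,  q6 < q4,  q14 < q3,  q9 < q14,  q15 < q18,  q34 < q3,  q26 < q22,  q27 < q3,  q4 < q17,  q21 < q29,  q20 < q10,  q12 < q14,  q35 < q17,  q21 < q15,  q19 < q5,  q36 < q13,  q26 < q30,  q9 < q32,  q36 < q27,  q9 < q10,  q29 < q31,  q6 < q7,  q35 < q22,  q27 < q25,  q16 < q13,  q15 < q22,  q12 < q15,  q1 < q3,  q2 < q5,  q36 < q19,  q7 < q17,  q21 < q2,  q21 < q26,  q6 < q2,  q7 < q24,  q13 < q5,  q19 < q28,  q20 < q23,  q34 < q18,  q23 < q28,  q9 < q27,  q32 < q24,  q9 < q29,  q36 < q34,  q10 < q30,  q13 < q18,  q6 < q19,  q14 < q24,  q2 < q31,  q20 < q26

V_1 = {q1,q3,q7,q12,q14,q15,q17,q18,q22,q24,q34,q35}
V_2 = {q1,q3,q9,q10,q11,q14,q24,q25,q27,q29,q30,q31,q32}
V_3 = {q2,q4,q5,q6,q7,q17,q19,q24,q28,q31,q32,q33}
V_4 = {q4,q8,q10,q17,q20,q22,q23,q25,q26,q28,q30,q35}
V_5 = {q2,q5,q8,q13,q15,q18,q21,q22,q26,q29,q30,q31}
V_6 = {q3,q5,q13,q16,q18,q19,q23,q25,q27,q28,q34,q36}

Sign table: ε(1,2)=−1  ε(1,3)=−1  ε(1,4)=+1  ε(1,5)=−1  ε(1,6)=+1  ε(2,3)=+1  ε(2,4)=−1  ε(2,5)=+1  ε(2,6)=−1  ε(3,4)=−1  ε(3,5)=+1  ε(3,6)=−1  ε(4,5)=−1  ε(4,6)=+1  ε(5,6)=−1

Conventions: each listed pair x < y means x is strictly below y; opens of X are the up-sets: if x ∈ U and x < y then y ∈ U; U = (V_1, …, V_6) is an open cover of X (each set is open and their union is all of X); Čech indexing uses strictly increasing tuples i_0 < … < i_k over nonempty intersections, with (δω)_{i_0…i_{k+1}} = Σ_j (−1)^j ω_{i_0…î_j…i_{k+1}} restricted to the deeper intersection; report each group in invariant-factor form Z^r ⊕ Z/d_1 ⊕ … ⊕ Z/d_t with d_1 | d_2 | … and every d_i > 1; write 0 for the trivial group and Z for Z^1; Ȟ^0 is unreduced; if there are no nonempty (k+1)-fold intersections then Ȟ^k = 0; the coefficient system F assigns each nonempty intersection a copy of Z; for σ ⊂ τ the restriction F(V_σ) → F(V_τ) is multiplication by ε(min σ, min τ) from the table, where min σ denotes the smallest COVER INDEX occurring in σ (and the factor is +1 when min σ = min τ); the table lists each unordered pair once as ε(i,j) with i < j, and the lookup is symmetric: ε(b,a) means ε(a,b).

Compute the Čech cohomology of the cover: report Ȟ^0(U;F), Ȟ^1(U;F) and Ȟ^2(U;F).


nerve of the cover:
  V12={q1,q3,q14,q24} V13={q7,q17,q24} V14={q17,q22,q35} V15={q15,q18,q22} V16={q3,q18,q34} V23={q24,q31,q32} V24={q10,q25,q30} V25={q29,q30,q31} V26={q3,q25,q27} V34={q4,q17,q28} V35={q2,q5,q31} V36={q5,q19,q28} V45={q8,q22,q26,q30} V46={q23,q25,q28} V56={q5,q13,q18}
  V123={q24} V126={q3} V134={q17} V145={q22} V156={q18} V235={q31} V245={q30} V246={q25} V346={q28} V356={q5}
C dims 6,15,10; δ0: rk 5, SNF 1^5; δ1: rk 10, SNF 1^9·2
Ȟ^0 = (6 − 5) − 0 = 1, so Ȟ^0 ≅ Z
Ȟ^1 = (15 − 10) − 5 = 0, so Ȟ^1 ≅ 0
Ȟ^2 = (10 − 0) − 10 = 0 plus torsion [2], so Ȟ^2 ≅ Z/2

Ȟ^0 ≅ Z, Ȟ^1 ≅ 0, Ȟ^2 ≅ Z/2


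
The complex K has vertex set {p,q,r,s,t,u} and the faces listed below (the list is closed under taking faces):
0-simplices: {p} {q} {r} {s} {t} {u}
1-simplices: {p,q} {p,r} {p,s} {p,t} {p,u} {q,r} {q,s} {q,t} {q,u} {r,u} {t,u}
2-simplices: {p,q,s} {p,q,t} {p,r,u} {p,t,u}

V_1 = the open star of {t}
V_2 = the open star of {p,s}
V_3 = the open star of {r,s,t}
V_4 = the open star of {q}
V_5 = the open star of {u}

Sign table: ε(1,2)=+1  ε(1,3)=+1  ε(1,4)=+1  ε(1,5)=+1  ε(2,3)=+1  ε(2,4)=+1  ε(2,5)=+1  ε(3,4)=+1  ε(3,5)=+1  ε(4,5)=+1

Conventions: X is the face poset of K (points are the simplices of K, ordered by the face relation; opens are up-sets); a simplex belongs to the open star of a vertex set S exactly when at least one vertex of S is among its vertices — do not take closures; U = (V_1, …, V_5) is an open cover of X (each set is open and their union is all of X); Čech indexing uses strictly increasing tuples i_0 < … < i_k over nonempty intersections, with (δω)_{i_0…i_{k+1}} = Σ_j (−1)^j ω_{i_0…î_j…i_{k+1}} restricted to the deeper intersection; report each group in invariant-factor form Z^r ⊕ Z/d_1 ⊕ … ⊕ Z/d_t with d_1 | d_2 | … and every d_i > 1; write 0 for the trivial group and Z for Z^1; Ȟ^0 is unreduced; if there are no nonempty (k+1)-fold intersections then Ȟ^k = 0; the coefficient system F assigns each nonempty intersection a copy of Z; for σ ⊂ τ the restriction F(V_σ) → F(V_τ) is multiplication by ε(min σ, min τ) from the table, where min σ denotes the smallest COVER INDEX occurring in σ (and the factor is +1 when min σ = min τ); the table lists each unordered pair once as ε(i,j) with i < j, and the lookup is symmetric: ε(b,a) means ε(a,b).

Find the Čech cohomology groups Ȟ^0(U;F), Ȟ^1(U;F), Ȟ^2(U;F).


nerve simplices:
  V1={{t},{p,t},{q,t},{t,u},{p,q,t},{p,t,u}} V2={{p},{s},{p,q},{p,r},{p,s},{p,t},{p,u},{q,s},{p,q,s},{p,q,t},{p,r,u},{p,t,u}} V3={{r},{s},{t},{p,r},{p,s},{p,t},{q,r},{q,s},{q,t},{r,u},{t,u},{p,q,s},{p,q,t},{p,r,u},{p,t,u}} V4={{q},{p,q},{q,r},{q,s},{q,t},{q,u},{p,q,s},{p,q,t}} V5={{u},{p,u},{q,u},{r,u},{t,u},{p,r,u},{p,t,u}}
  V12={{p,t},{p,q,t},{p,t,u}} V13={{t},{p,t},{q,t},{t,u},{p,q,t},{p,t,u}} V14={{q,t},{p,q,t}} V15={{t,u},{p,t,u}} V23={{s},{p,r},{p,s},{p,t},{q,s},{p,q,s},{p,q,t},{p,r,u},{p,t,u}} V24={{p,q},{q,s},{p,q,s},{p,q,t}} V25={{p,u},{p,r,u},{p,t,u}} V34={{q,r},{q,s},{q,t},{p,q,s},{p,q,t}} V35={{r,u},{t,u},{p,r,u},{p,t,u}} V45={{q,u}}
  V123={{p,t},{p,q,t},{p,t,u}} V124={{p,q,t}} V125={{p,t,u}} V134={{q,t},{p,q,t}} V135={{t,u},{p,t,u}} V234={{q,s},{p,q,s},{p,q,t}} V235={{p,r,u},{p,t,u}}
  V1234={{p,q,t}} V1235={{p,t,u}}
C dims 5,10,7,2; δ0: rk 4, SNF 1^4; δ1: rk 5, SNF 1^5; δ2: rk 2, SNF 1^2
degree 0: 5−4−0 = 1 → Ȟ^0 ≅ Z
degree 1: 10−5−4 = 1 → Ȟ^1 ≅ Z
degree 2: 7−2−5 = 0 → Ȟ^2 ≅ 0

Ȟ^0 = Z,  Ȟ^1 = Z,  Ȟ^2 = 0


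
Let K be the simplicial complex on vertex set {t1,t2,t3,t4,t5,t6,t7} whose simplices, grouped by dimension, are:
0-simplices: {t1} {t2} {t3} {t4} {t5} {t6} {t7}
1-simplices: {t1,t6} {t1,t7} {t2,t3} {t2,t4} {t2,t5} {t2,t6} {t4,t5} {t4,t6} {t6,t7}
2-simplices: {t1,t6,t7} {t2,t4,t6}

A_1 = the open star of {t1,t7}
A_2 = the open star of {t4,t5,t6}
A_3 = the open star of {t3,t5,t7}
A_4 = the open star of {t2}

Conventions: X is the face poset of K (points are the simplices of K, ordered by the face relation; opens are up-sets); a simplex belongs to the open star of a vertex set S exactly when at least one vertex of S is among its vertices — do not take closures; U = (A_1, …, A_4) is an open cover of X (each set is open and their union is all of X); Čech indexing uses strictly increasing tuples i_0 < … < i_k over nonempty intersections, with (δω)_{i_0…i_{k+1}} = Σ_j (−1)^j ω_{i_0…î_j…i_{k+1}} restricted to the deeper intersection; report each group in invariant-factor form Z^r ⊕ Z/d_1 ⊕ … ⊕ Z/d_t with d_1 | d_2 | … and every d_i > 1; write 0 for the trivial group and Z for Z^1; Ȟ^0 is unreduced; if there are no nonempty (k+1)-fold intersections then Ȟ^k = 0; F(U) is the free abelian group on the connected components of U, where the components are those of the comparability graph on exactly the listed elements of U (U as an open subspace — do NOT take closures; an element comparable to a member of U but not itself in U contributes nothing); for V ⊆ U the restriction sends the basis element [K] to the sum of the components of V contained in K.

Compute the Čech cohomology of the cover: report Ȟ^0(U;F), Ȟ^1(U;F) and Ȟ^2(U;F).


Ȟ^0(U;F) ≅ Z,  Ȟ^1(U;F) ≅ Z,  Ȟ^2(U;F) ≅ 0

intersection data:
  A1={{t1},{t7},{t1,t6},{t1,t7},{t6,t7},{t1,t6,t7}} A2={{t4},{t5},{t6},{t1,t6},{t2,t4},{t2,t5},{t2,t6},{t4,t5},{t4,t6},{t6,t7},{t1,t6,t7},{t2,t4,t6}} A3={{t3},{t5},{t7},{t1,t7},{t2,t3},{t2,t5},{t4,t5},{t6,t7},{t1,t6,t7}} A4={{t2},{t2,t3},{t2,t4},{t2,t5},{t2,t6},{t2,t4,t6}}
  A12={{t1,t6},{t6,t7},{t1,t6,t7}} A13={{t7},{t1,t7},{t6,t7},{t1,t6,t7}} A23={{t5},{t2,t5},{t4,t5},{t6,t7},{t1,t6,t7}} A24={{t2,t4},{t2,t5},{t2,t6},{t2,t4,t6}} A34={{t2,t3},{t2,t5}}
  A123={{t6,t7},{t1,t6,t7}} A234={{t2,t5}}
components per intersection:
  A1: {{t1},{t7},{t1,t6},{t1,t7},{t6,t7},{t1,t6,t7}}
  A2: {{t4},{t5},{t6},{t1,t6},{t2,t4},{t2,t5},{t2,t6},{t4,t5},{t4,t6},{t6,t7},{t1,t6,t7},{t2,t4,t6}}
  A3: {{t3},{t2,t3}} {{t5},{t2,t5},{t4,t5}} {{t7},{t1,t7},{t6,t7},{t1,t6,t7}}
  A4: {{t2},{t2,t3},{t2,t4},{t2,t5},{t2,t6},{t2,t4,t6}}
  A12: {{t1,t6},{t6,t7},{t1,t6,t7}}
  A13: {{t7},{t1,t7},{t6,t7},{t1,t6,t7}}
  A23: {{t5},{t2,t5},{t4,t5}} {{t6,t7},{t1,t6,t7}}
  A24: {{t2,t4},{t2,t6},{t2,t4,t6}} {{t2,t5}}
  A34: {{t2,t3}} {{t2,t5}}
  A123: {{t6,t7},{t1,t6,t7}}
  A234: {{t2,t5}}
C dims 6,8,2; δ0: rk 5, SNF 1^5; δ1: rk 2, SNF 1^2
Ȟ^0 = (6 − 5) − 0 = 1, so Ȟ^0 ≅ Z
Ȟ^1 = (8 − 2) − 5 = 1, so Ȟ^1 ≅ Z
Ȟ^2 = (2 − 0) − 2 = 0, so Ȟ^2 ≅ 0


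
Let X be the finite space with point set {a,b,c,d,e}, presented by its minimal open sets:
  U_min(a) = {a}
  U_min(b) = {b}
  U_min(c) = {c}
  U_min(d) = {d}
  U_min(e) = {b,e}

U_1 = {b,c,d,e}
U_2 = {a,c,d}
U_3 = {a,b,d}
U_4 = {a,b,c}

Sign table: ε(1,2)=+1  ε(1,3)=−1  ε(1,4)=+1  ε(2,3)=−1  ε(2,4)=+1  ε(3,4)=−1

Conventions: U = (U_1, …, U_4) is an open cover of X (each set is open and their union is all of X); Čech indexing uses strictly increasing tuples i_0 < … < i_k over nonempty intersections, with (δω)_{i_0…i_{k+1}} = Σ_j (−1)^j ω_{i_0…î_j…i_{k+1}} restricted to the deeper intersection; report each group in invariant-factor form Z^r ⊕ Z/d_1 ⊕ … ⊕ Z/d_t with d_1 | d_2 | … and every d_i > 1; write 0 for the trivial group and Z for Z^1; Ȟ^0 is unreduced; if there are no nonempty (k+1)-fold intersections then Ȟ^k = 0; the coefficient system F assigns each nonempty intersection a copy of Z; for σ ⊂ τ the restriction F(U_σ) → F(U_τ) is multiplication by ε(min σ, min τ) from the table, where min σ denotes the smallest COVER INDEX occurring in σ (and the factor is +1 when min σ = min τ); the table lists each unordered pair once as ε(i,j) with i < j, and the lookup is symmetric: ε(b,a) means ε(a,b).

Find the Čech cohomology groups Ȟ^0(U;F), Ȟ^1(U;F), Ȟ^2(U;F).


Ȟ^0(U;F) ≅ Z, Ȟ^1(U;F) ≅ 0, Ȟ^2(U;F) ≅ Z

nerve of the cover:
  U12={c,d} U13={b,d} U14={b,c} U23={a,d} U24={a,c} U34={a,b}
  U123={d} U124={c} U134={b} U234={a}
C dims 4,6,4; δ0: rk 3, SNF 1^3; δ1: rk 3, SNF 1^3
Ȟ^0 = (4 − 3) − 0 = 1, so Ȟ^0 ≅ Z
Ȟ^1 = (6 − 3) − 3 = 0, so Ȟ^1 ≅ 0
Ȟ^2 = (4 − 0) − 3 = 1, so Ȟ^2 ≅ Z


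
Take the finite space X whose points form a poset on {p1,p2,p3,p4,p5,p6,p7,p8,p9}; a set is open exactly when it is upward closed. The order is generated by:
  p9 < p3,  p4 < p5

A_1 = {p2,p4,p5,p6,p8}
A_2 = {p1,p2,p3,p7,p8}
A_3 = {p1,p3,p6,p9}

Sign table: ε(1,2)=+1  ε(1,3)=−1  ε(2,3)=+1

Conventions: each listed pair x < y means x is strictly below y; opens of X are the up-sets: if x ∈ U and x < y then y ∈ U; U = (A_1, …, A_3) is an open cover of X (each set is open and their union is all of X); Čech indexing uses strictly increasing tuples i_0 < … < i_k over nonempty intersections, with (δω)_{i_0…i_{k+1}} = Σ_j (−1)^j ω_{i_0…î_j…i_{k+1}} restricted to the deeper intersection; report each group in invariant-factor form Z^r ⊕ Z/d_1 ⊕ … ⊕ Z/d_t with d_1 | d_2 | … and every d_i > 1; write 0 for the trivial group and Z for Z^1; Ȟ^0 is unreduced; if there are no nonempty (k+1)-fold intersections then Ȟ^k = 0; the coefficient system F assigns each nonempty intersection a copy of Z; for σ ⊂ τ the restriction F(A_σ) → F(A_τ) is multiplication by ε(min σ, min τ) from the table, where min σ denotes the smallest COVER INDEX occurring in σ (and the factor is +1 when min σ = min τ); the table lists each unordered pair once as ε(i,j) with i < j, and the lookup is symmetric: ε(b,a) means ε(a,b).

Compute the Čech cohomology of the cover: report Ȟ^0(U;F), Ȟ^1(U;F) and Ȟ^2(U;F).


Ȟ^0 = 0, Ȟ^1 = Z/2, Ȟ^2 = 0

nonempty intersections:
  A12={p2,p8} A13={p6} A23={p1,p3}
C dims 3,3; δ0: rk 3, SNF 1^2·2
Ȟ^0: (3−3)−0=0 ⇒ 0
Ȟ^1: (3−0)−3=0 plus torsion [2] ⇒ Z/2
Ȟ^2: (0−0)−0=0 ⇒ 0


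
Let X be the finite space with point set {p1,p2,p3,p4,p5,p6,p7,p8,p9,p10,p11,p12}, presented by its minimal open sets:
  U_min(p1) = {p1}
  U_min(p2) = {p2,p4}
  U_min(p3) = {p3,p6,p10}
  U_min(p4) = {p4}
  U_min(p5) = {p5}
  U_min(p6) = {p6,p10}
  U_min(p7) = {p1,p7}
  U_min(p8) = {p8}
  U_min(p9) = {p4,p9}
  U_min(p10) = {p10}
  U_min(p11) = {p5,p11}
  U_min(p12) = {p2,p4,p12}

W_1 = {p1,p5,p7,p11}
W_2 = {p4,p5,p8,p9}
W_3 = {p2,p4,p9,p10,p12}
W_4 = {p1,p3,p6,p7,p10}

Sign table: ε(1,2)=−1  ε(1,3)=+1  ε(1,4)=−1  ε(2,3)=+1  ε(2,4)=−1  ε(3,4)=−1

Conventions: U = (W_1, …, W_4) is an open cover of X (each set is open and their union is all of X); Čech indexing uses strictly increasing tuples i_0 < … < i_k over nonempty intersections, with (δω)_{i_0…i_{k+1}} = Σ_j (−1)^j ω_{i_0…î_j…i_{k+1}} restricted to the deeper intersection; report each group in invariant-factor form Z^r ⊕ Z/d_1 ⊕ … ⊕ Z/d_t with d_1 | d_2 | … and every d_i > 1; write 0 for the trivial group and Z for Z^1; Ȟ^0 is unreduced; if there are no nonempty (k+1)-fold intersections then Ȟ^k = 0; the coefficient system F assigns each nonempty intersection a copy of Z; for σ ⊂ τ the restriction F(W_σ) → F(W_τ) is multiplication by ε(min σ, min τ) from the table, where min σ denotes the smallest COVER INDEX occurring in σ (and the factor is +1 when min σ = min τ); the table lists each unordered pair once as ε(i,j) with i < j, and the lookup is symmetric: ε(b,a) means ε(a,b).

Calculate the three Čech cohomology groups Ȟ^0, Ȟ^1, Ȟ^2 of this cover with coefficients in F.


Ȟ^0 = 0, Ȟ^1 = Z/2, Ȟ^2 = 0

nerve of the cover:
  W12={p5} W14={p1,p7} W23={p4,p9} W34={p10}
C dims 4,4; δ0: rk 4, SNF 1^3·2
Ȟ^0 = (4 − 4) − 0 = 0, so Ȟ^0 ≅ 0
Ȟ^1 = (4 − 0) − 4 = 0 plus torsion [2], so Ȟ^1 ≅ Z/2
Ȟ^2 = (0 − 0) − 0 = 0, so Ȟ^2 ≅ 0


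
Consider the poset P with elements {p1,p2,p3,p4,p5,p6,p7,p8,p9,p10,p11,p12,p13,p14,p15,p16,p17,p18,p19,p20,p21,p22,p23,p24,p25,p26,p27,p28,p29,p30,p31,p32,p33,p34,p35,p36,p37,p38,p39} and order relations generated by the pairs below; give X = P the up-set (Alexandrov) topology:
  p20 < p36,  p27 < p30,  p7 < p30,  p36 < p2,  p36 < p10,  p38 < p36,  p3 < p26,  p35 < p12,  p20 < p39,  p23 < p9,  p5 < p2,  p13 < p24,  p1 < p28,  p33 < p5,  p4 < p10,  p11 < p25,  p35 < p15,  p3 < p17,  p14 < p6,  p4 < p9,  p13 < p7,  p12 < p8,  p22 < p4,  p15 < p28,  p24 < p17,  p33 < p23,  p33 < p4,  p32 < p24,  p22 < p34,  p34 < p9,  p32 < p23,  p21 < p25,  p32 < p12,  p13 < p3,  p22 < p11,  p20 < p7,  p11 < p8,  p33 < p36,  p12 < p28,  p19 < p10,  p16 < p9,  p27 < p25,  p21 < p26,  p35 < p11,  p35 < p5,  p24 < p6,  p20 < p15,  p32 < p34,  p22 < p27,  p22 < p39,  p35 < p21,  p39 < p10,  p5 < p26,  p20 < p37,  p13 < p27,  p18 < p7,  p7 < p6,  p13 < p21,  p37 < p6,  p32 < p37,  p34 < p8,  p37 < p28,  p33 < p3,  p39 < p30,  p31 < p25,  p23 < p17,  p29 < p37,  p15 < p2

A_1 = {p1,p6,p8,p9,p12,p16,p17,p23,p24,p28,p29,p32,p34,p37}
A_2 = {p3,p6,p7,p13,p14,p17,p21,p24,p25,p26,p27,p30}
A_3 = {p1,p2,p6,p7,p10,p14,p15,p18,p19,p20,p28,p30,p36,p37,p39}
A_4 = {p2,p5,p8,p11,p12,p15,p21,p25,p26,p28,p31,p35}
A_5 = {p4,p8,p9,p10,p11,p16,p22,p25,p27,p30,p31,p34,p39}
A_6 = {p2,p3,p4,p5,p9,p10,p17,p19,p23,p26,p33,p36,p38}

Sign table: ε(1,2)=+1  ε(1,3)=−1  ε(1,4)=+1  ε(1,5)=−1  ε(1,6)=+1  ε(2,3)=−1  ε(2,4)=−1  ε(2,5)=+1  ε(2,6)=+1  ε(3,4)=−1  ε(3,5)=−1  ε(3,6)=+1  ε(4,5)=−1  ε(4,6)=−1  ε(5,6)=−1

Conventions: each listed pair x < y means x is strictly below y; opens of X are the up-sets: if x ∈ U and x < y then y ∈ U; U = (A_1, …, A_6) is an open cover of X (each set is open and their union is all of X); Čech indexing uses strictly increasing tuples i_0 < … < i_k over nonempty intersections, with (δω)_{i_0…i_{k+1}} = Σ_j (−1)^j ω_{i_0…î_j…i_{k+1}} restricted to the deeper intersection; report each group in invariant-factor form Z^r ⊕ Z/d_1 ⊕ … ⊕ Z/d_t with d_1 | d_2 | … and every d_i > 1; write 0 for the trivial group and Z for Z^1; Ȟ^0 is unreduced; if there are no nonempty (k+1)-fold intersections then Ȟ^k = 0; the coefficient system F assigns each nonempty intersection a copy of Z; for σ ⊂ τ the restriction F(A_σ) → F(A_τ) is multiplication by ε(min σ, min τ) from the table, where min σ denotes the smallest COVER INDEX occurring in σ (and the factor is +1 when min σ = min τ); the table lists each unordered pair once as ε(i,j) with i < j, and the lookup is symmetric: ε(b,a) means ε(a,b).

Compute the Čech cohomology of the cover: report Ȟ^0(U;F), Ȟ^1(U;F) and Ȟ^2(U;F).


intersection data:
  A12={p6,p17,p24} A13={p1,p6,p28,p37} A14={p8,p12,p28} A15={p8,p9,p16,p34} A16={p9,p17,p23} A23={p6,p7,p14,p30} A24={p21,p25,p26} A25={p25,p27,p30} A26={p3,p17,p26} A34={p2,p15,p28} A35={p10,p30,p39} A36={p2,p10,p19,p36} A45={p8,p11,p25,p31} A46={p2,p5,p26} A56={p4,p9,p10}
  A123={p6} A126={p17} A134={p28} A145={p8} A156={p9} A235={p30} A245={p25} A246={p26} A346={p2} A356={p10}
C dims 6,15,10; δ0: rk 6, SNF 1^5·2; δ1: rk 9, SNF 1^9
Ȟ^0 = (6 − 6) − 0 = 0, so Ȟ^0 ≅ 0
Ȟ^1 = (15 − 9) − 6 = 0 plus torsion [2], so Ȟ^1 ≅ Z/2
Ȟ^2 = (10 − 0) − 9 = 1, so Ȟ^2 ≅ Z

Ȟ^0 ≅ 0, Ȟ^1 ≅ Z/2, Ȟ^2 ≅ Z


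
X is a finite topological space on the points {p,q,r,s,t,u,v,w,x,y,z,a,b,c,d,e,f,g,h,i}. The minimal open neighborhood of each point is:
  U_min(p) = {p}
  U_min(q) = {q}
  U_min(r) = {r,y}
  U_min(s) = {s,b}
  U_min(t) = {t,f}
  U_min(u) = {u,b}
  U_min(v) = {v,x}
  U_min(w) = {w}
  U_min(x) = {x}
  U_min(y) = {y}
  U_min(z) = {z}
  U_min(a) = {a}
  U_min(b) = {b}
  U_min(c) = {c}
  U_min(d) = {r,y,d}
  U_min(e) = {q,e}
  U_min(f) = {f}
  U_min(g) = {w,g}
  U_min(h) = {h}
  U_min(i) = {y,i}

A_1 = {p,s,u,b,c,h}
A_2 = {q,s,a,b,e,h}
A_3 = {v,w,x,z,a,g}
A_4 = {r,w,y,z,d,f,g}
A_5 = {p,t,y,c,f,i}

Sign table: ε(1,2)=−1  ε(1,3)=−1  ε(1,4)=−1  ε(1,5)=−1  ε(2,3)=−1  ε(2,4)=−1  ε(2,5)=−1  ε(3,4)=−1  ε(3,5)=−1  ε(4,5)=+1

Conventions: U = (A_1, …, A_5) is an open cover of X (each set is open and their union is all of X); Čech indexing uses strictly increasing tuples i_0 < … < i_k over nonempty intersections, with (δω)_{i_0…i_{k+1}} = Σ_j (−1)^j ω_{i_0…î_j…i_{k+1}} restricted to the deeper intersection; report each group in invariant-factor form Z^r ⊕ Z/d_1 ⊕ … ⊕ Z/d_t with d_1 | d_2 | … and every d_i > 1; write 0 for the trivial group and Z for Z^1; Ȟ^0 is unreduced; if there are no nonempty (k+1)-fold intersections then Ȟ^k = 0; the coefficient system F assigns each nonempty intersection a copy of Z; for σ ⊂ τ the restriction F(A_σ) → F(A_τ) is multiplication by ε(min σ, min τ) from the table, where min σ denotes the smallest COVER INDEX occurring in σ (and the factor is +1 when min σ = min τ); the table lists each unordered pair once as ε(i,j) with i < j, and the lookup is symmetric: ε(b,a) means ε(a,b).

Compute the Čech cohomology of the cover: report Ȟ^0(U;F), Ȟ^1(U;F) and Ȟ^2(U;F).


Ȟ^0 = Z, Ȟ^1 = Z and Ȟ^2 = 0

intersection data:
  A12={s,b,h} A15={p,c} A23={a} A34={w,z,g} A45={y,f}
C dims 5,5; δ0: rk 4, SNF 1^4
Ȟ^0 = (5 − 4) − 0 = 1, so Ȟ^0 ≅ Z
Ȟ^1 = (5 − 0) − 4 = 1, so Ȟ^1 ≅ Z
Ȟ^2 = (0 − 0) − 0 = 0, so Ȟ^2 ≅ 0


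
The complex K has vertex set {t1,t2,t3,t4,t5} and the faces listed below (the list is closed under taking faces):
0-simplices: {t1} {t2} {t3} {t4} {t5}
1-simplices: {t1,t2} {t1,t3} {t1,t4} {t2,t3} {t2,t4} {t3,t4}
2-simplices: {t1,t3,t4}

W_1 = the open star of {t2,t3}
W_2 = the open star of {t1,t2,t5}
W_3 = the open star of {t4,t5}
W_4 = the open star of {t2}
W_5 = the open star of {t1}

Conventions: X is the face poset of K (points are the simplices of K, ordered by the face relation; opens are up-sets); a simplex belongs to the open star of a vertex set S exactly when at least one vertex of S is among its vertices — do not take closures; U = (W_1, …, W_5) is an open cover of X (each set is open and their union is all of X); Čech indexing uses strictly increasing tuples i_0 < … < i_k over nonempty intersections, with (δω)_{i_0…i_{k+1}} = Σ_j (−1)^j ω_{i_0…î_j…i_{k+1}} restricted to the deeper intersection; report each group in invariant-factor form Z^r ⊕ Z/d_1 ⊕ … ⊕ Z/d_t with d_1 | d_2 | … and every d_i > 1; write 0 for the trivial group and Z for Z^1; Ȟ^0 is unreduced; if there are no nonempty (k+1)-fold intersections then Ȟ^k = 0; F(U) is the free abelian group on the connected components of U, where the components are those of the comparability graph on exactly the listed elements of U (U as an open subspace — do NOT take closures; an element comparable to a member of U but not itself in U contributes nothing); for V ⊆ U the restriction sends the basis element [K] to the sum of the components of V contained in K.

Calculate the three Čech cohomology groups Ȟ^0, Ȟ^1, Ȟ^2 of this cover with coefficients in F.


nerve of the cover:
  W1={{t2},{t3},{t1,t2},{t1,t3},{t2,t3},{t2,t4},{t3,t4},{t1,t3,t4}} W2={{t1},{t2},{t5},{t1,t2},{t1,t3},{t1,t4},{t2,t3},{t2,t4},{t1,t3,t4}} W3={{t4},{t5},{t1,t4},{t2,t4},{t3,t4},{t1,t3,t4}} W4={{t2},{t1,t2},{t2,t3},{t2,t4}} W5={{t1},{t1,t2},{t1,t3},{t1,t4},{t1,t3,t4}}
  W12={{t2},{t1,t2},{t1,t3},{t2,t3},{t2,t4},{t1,t3,t4}} W13={{t2,t4},{t3,t4},{t1,t3,t4}} W14={{t2},{t1,t2},{t2,t3},{t2,t4}} W15={{t1,t2},{t1,t3},{t1,t3,t4}} W23={{t5},{t1,t4},{t2,t4},{t1,t3,t4}} W24={{t2},{t1,t2},{t2,t3},{t2,t4}} W25={{t1},{t1,t2},{t1,t3},{t1,t4},{t1,t3,t4}} W34={{t2,t4}} W35={{t1,t4},{t1,t3,t4}} W45={{t1,t2}}
  W123={{t2,t4},{t1,t3,t4}} W124={{t2},{t1,t2},{t2,t3},{t2,t4}} W125={{t1,t2},{t1,t3},{t1,t3,t4}} W134={{t2,t4}} W135={{t1,t3,t4}} W145={{t1,t2}} W234={{t2,t4}} W235={{t1,t4},{t1,t3,t4}} W245={{t1,t2}}
  W1234={{t2,t4}} W1235={{t1,t3,t4}} W1245={{t1,t2}}
components per intersection:
  W1: {{t2},{t3},{t1,t2},{t1,t3},{t2,t3},{t2,t4},{t3,t4},{t1,t3,t4}}
  W2: {{t1},{t2},{t1,t2},{t1,t3},{t1,t4},{t2,t3},{t2,t4},{t1,t3,t4}} {{t5}}
  W3: {{t4},{t1,t4},{t2,t4},{t3,t4},{t1,t3,t4}} {{t5}}
  W4: {{t2},{t1,t2},{t2,t3},{t2,t4}}
  W5: {{t1},{t1,t2},{t1,t3},{t1,t4},{t1,t3,t4}}
  W12: {{t2},{t1,t2},{t2,t3},{t2,t4}} {{t1,t3},{t1,t3,t4}}
  W13: {{t2,t4}} {{t3,t4},{t1,t3,t4}}
  W14: {{t2},{t1,t2},{t2,t3},{t2,t4}}
  W15: {{t1,t2}} {{t1,t3},{t1,t3,t4}}
  W23: {{t5}} {{t1,t4},{t1,t3,t4}} {{t2,t4}}
  W24: {{t2},{t1,t2},{t2,t3},{t2,t4}}
  W25: {{t1},{t1,t2},{t1,t3},{t1,t4},{t1,t3,t4}}
  W34: {{t2,t4}}
  W35: {{t1,t4},{t1,t3,t4}}
  W45: {{t1,t2}}
  W123: {{t2,t4}} {{t1,t3,t4}}
  W124: {{t2},{t1,t2},{t2,t3},{t2,t4}}
  W125: {{t1,t2}} {{t1,t3},{t1,t3,t4}}
  W134: {{t2,t4}}
  W135: {{t1,t3,t4}}
  W145: {{t1,t2}}
  W234: {{t2,t4}}
  W235: {{t1,t4},{t1,t3,t4}}
  W245: {{t1,t2}}
  W1234: {{t2,t4}}
  W1235: {{t1,t3,t4}}
  W1245: {{t1,t2}}
C dims 7,15,11,3; δ0: rk 5, SNF 1^5; δ1: rk 8, SNF 1^8; δ2: rk 3, SNF 1^3
Ȟ^0 = (7 − 5) − 0 = 2, so Ȟ^0 ≅ Z^2
Ȟ^1 = (15 − 8) − 5 = 2, so Ȟ^1 ≅ Z^2
Ȟ^2 = (11 − 3) − 8 = 0, so Ȟ^2 ≅ 0

Ȟ^0 = Z^2; Ȟ^1 = Z^2; Ȟ^2 = 0


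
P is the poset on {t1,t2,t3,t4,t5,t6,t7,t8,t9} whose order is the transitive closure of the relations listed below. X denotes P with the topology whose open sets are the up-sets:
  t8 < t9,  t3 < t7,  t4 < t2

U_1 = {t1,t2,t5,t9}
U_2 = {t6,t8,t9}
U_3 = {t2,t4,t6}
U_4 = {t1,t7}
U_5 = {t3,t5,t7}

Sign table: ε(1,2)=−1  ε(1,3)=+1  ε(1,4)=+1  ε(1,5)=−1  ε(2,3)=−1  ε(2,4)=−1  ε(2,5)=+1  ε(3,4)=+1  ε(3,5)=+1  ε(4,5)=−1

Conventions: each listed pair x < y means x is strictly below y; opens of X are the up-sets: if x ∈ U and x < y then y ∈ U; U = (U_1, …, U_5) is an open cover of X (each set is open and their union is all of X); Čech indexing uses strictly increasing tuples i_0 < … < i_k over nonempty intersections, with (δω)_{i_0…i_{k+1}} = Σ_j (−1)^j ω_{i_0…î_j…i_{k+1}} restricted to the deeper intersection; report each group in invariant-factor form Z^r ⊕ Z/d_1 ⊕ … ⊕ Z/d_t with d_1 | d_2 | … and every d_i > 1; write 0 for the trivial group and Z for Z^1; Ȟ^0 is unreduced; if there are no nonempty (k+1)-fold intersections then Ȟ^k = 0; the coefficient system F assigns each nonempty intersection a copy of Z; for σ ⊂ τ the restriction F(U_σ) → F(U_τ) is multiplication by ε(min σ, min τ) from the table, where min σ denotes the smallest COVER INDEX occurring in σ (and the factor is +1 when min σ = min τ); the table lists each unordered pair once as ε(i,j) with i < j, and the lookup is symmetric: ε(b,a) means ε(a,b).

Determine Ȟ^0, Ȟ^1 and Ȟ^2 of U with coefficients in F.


Ȟ^0(U;F) ≅ Z, Ȟ^1(U;F) ≅ Z^2 and Ȟ^2(U;F) ≅ 0

nerve of the cover:
  U12={t9} U13={t2} U14={t1} U15={t5} U23={t6} U45={t7}
C dims 5,6; δ0: rk 4, SNF 1^4
Ȟ^0 = (5 − 4) − 0 = 1, so Ȟ^0 ≅ Z
Ȟ^1 = (6 − 0) − 4 = 2, so Ȟ^1 ≅ Z^2
Ȟ^2 = (0 − 0) − 0 = 0, so Ȟ^2 ≅ 0
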